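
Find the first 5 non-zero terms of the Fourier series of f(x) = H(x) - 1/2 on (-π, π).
2·sin(x)/π + 2·sin(3·x)/(3·π) + 2·sin(5·x)/(5·π) + 2·sin(7·x)/(7·π) + 2·sin(9·x)/(9·π)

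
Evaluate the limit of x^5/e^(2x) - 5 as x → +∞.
The quotient is an ∞/∞ indeterminate form as x → +∞.
The exponential denominator e^(2x) dominates the polynomial numerator (e^x ≫ x^5 as x → ∞), so the quotient → 0.
Adding the constant: 0 - 5 = -5. Limit = -5.

Final answer: -5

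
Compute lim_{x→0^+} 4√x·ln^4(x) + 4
The product is a 0·∞ indeterminate form at x → 0⁺.
Rewrite the product as 4·ln^4(x) / x^(-1/2) and apply L'Hôpital, or use the standard hierarchy x^(-1/2) ≫ |ln x|^4 as x → 0⁺.
The indeterminate product → 0, so the limit = 4.

Final answer: 4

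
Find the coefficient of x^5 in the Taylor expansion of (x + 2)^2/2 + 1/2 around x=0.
Expand to order 5: (x + 2)^2/2 + 1/2 = x^2/2 + 2·x + 5/2 + O(x^6).
The coefficient of x^5 is 0.

Final answer: 0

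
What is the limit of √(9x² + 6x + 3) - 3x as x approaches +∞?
As x → +∞: multiply by the conjugate to get (6x+3)/(√(9x²+6x+3)+3x); the denominator ~ 6x, so the limit is 6/6 = 1.
Limit = 1.

Final answer: 1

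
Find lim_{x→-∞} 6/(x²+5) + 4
Evaluate the dominant behaviour as x → -∞; each term tends to a finite value or vanishes.
Limit = 4.

Final answer: 4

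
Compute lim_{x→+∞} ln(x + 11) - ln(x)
This is an ∞ − ∞ indeterminate form.
Combine the logarithms: ln(x+11) − ln(x) = ln((x+11)/(x)) = ln(1 + 11/(x)) → ln(1) = 0.
Limit = 0.

Final answer: 0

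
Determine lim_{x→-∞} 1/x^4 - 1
Evaluate the dominant behaviour as x → -∞; each term tends to a finite value or vanishes.
Limit = -1.

Final answer: -1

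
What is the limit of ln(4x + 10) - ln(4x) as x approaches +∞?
This is an ∞ − ∞ indeterminate form.
Combine the logarithms: ln(4x+10) − ln(4x) = ln((4x+10)/(4x)) = ln(1 + 10/(4x)) → ln(1) = 0.
Limit = 0.

Final answer: 0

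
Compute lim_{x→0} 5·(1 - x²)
Direct substitution at x = 0 gives 5.

Final answer: 5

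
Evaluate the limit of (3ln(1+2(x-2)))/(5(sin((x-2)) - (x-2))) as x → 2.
Both numerator and denominator → 0 as x → 2; this is a 0/0 indeterminate form.
Expand each to leading order near x = 2: numerator ~ 6·(x - 2), denominator ~ -5·(x - 2)^3/6.
The limit of the ratio is -∞.

Final answer: -∞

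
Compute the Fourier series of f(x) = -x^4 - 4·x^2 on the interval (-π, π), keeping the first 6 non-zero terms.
(-32 + 8·π^2)·cos(x) + (-2·π^2 - 1)·cos(2·x) + (32/27 + 8·π^2/9)·cos(3·x) + (-π^2/2 - 13/16)·cos(4·x) + (352/625 + 8·π^2/25)·cos(5·x) - π^4/5 - 4·π^2/3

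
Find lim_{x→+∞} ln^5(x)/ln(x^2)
This is an ∞/∞ indeterminate form as x → +∞.
Write ln(x^2) = 2·ln(x), reducing the quotient to ln^4(x)/2 → ∞.
Limit = ∞.

Final answer: ∞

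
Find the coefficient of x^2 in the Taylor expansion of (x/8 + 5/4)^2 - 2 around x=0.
Expand to order 2: (x/8 + 5/4)^2 - 2 = x^2/64 + 5·x/16 - 7/16 + O(x^3).
The coefficient of x^2 is 1/64.

Final answer: 1/64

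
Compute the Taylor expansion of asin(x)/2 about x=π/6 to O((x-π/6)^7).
asin(π/6)/2 + 3·(x - π/6)/√(36 - π^2) - 9·π·(x - π/6)^2/(-36·√(36 - π^2) + π^2·√(36 - π^2)) + (-648·√(36 - π^2) - 36·π^2·√(36 - π^2))·(x - π/6)^3/(-46656 - 108·π^4 + π^6 + 3888·π^2) + (162·π^3·√(36 - π^2) + 8748·π·√(36 - π^2))·(x - π/6)^4/(-186624·π^2 - 144·π^6 + π^8 + 7776·π^4 + 1679616) + (3888·π^4 + 1889568 + 419904·π^2)·(x - π/6)^5/(-933120·π^2·√(36 - π^2) - 720·π^6·√(36 - π^2) + 5·π^8·√(36 - π^2) + 38880·π^4·√(36 - π^2) + 8398080·√(36 - π^2)) + (-9447840·π - 699840·π^3 - 3888·π^5)·(x - π/6)^6/(-60466176·√(36 - π^2) - 466560·π^4·√(36 - π^2) - 180·π^8·√(36 - π^2) + π^10·√(36 - π^2) + 12960·π^6·√(36 - π^2) + 8398080·π^2·√(36 - π^2))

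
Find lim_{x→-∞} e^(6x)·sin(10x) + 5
Evaluate the dominant behaviour as x → -∞; each term tends to a finite value or vanishes.
Limit = 5.

Final answer: 5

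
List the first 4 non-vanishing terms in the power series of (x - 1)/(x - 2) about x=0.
-x^3/16 - x^2/8 - x/4 + 1/2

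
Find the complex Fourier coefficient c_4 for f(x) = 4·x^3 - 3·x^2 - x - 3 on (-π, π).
Compute the real Fourier coefficients first: a_4 = -3/4, b_4 = 5/4 - 2·π^2.
Then c_4 = (a_4 − i·b_4)/2 = -3/8 - 5·i/8 + i·π^2.

Final answer: -3/8 - 5·i/8 + i·π^2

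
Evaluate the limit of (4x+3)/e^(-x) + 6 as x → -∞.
The quotient is an ∞/∞ indeterminate form as x → -∞.
Compare growth rates of the dominant terms (exponentials ≫ polynomials ≫ logarithms), or apply L'Hôpital's rule; the quotient → 0.
Adding the constant: 0 + 6 = 6. Limit = 6.

Final answer: 6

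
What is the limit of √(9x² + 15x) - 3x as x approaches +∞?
As x → +∞: multiply by the conjugate to get (15x)/(√(9x²+15x)+3x); the denominator ~ 6x, so the limit is 15/6 = 5/2.
Limit = 5/2.

Final answer: 5/2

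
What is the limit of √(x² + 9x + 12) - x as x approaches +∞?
This is an ∞ − ∞ indeterminate form.
Multiply and divide by the conjugate √(x²+9x + 12) + x; the x² terms cancel, leaving (9x + 12)/(√(x²+9x + 12)+x) → 9/2.
Limit = 9/2.

Final answer: 9/2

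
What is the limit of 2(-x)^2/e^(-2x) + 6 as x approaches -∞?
The quotient is an ∞/∞ indeterminate form as x → -∞.
Compare growth rates of the dominant terms (exponentials ≫ polynomials ≫ logarithms), or apply L'Hôpital's rule; the quotient → 0.
Adding the constant: 0 + 6 = 6. Limit = 6.

Final answer: 6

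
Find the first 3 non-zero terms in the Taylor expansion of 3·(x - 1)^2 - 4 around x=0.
3·x^2 - 6·x - 1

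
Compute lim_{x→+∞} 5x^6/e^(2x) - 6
The quotient is an ∞/∞ indeterminate form as x → +∞.
The exponential denominator e^(2x) dominates the polynomial numerator (e^x ≫ x^6 as x → ∞), so the quotient → 0.
Adding the constant: 0 - 6 = -6. Limit = -6.

Final answer: -6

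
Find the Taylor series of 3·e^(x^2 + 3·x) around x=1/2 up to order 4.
3·e^(7/4) + 12·e^(7/4)·(x - 1/2) + 27·e^(7/4)·(x - 1/2)^2 + 44·e^(7/4)·(x - 1/2)^3 + 115·e^(7/4)·(x - 1/2)^4/2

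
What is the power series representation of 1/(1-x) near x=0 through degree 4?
x^4 + x^3 + x^2 + x + 1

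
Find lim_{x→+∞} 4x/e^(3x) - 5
The quotient is an ∞/∞ indeterminate form as x → +∞.
The exponential denominator e^(3x) dominates the polynomial numerator (e^x ≫ x as x → ∞), so the quotient → 0.
Adding the constant: 0 - 5 = -5. Limit = -5.

Final answer: -5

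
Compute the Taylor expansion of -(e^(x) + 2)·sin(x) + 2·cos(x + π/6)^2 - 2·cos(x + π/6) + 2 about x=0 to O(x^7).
x^6·(-1/30 + √(3)/720) + x^5·(1/40 - 2·√(3)/15) + x^4·(1/3 - √(3)/24) + x^3·(-1/6 + 2·√(3)/3) + x^2·(-2 + √(3)/2) + x·(-2 - √(3)) - √(3) + 7/2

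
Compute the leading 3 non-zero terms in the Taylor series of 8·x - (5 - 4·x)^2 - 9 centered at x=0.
-16·x^2 + 48·x - 34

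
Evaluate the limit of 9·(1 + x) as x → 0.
Direct substitution at x = 0 gives 9.

Final answer: 9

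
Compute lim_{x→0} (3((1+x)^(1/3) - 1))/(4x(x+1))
Both numerator and denominator → 0 as x → 0; this is a 0/0 indeterminate form.
Expand each to leading order near x = 0: numerator ~ x, denominator ~ 4·x.
The limit of the ratio is 1/4.

Final answer: 1/4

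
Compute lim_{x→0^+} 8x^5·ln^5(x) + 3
The product is a 0·∞ indeterminate form at x → 0⁺.
Rewrite the product as 8·ln^5(x) / x^(-5) and apply L'Hôpital, or use the standard hierarchy x^(-5) ≫ |ln x|^5 as x → 0⁺.
The indeterminate product → 0, so the limit = 3.

Final answer: 3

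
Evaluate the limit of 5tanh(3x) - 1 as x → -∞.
Evaluate the dominant behaviour as x → -∞; each term tends to a finite value or vanishes.
Limit = -6.

Final answer: -6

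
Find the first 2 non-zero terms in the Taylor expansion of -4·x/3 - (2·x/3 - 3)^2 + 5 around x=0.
8·x/3 - 4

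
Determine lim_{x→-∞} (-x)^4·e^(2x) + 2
The product is a 0·∞ indeterminate form at x → -∞.
Rewrite the product as (-x)^4 / e^(-2x) (an ∞/∞ form) and apply L'Hôpital, or use the standard hierarchy e^(2|x|) ≫ |(-x)^4| as x → -∞.
The indeterminate product → 0, so the limit = 2.

Final answer: 2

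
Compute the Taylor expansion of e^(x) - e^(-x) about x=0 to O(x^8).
x^7/2520 + x^5/60 + x^3/3 + 2·x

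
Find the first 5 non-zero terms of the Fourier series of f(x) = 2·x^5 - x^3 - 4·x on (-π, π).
(-82·π^2 + 4·π^4 + 484)·sin(x) + (-2·π^4 - 25/2 + 11·π^2)·sin(2·x) + (-98·π^2/27 - 20/81 + 4·π^4/3)·sin(3·x) + (-π^4 + 43/32 + 7·π^2/4)·sin(4·x) + (-26·π^2/25 - 844/625 + 4·π^4/5)·sin(5·x)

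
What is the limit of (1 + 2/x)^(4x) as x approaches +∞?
As x → +∞: write (1 + 2/x)^(4x) = ((1 + 2/x)^x)^4 → (e^2)^4 = e^8.
Limit = e^(8).

Final answer: e^(8)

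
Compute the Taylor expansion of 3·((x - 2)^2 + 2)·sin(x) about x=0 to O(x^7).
-x^6/10 - 7·x^5/20 + 2·x^4 - 12·x^2 + 18·x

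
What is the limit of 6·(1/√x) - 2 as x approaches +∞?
Evaluate the dominant behaviour as x → +∞; each term tends to a finite value or vanishes.
Limit = -2.

Final answer: -2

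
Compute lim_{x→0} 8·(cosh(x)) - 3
Direct substitution at x = 0 gives 5.

Final answer: 5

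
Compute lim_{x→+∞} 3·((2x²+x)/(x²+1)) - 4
Evaluate the dominant behaviour as x → +∞; each term tends to a finite value or vanishes.
Limit = 2.

Final answer: 2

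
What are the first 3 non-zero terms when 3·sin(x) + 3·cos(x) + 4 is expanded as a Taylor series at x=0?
-3·x^2/2 + 3·x + 7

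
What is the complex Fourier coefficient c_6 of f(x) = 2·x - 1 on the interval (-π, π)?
Compute the real Fourier coefficients first: a_6 = 0, b_6 = -2/3.
Then c_6 = (a_6 − i·b_6)/2 = i/3.

Final answer: i/3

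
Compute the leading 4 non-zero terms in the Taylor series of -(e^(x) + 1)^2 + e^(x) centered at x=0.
-3·x^3/2 - 5·x^2/2 - 3·x - 3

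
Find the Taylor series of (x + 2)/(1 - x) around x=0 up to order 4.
3·x^4 + 3·x^3 + 3·x^2 + 3·x + 2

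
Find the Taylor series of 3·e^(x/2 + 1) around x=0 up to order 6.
e·x^6/15360 + e·x^5/1280 + e·x^4/128 + e·x^3/16 + 3·e·x^2/8 + 3·e·x/2 + 3·e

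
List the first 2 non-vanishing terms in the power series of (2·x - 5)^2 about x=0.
25 - 20·x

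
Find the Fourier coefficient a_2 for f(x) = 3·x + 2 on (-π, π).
a_2 = (1/π) ∫_{-π}^{π} f(x)·cos(2x) dx.
Evaluate the integral (use parity and integration by parts as needed): a_2 = 0.

Final answer: 0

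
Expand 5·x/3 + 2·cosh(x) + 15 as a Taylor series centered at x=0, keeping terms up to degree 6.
x^6/360 + x^4/12 + x^2 + 5·x/3 + 17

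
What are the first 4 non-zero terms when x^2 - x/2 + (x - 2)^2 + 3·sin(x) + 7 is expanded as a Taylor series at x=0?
-x^3/2 + 2·x^2 - 3·x/2 + 11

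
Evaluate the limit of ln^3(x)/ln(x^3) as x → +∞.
This is an ∞/∞ indeterminate form as x → +∞.
Write ln(x^3) = 3·ln(x), reducing the quotient to ln^2(x)/3 → ∞.
Limit = ∞.

Final answer: ∞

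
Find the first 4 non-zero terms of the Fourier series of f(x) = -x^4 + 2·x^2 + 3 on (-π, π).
(-56 + 8·π^2)·cos(x) + (5 - 2·π^2)·cos(2·x) + (-40/27 + 8·π^2/9)·cos(3·x) - π^4/5 + 3 + 2·π^2/3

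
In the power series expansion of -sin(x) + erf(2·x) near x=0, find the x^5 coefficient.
Expand to order 5: -sin(x) + erf(2·x) = x^5·(-1/120 + 32/(5·√(π))) + x^3·(1/6 - 16/(3·√(π))) + x·(-1 + 4/√(π)) + O(x^6).
The coefficient of x^5 is -1/120 + 32/(5·√(π)).

Final answer: -1/120 + 32/(5·√(π))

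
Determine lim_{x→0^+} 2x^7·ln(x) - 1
The product is a 0·∞ indeterminate form at x → 0⁺.
Rewrite the product as 2·ln(x) / x^(-7) and apply L'Hôpital, or use the standard hierarchy x^(-7) ≫ |ln x| as x → 0⁺.
The indeterminate product → 0, so the limit = -1.

Final answer: -1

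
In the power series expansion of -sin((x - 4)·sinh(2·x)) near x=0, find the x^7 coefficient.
Expand to order 7: -sin((x - 4)·sinh(2·x)) = 21824·x^7/45 - 3184·x^6/15 + 1312·x^5/15 + 188·x^4/3 - 80·x^3 - 2·x^2 + 8·x + O(x^8).
The coefficient of x^7 is 21824/45.

Final answer: 21824/45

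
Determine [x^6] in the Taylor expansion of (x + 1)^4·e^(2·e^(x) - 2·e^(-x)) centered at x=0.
Expand to order 6: (x + 1)^4·e^(2·e^(x) - 2·e^(-x)) = 9094·x^6/45 + 5137·x^5/30 + 371·x^4/3 + 214·x^3/3 + 30·x^2 + 8·x + 1 + O(x^7).
The coefficient of x^6 is 9094/45.

Final answer: 9094/45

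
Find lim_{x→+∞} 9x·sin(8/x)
As x → +∞: let u = 8/x → 0⁺; then 9·x·sin(8/x) = 9·8·sin(u)/u → 9·8·1 = 72.
Limit = 72.

Final answer: 72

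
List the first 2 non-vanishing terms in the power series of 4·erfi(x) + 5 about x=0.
8·x/√(π) + 5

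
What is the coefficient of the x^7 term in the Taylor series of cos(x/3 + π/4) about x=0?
Expand to order 7: cos(x/3 + π/4) = √(2)·x^7/22044960 - √(2)·x^6/1049760 - √(2)·x^5/58320 + √(2)·x^4/3888 + √(2)·x^3/324 - √(2)·x^2/36 - √(2)·x/6 + √(2)/2 + O(x^8).
The coefficient of x^7 is √(2)/22044960.

Final answer: √(2)/22044960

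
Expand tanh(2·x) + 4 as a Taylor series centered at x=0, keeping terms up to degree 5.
64·x^5/15 - 8·x^3/3 + 2·x + 4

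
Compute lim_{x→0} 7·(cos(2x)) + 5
Direct substitution at x = 0 gives 12.

Final answer: 12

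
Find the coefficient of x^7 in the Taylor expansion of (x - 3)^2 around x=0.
Expand to order 7: (x - 3)^2 = x^2 - 6·x + 9 + O(x^8).
The coefficient of x^7 is 0.

Final answer: 0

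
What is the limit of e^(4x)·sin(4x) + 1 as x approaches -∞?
Evaluate the dominant behaviour as x → -∞; each term tends to a finite value or vanishes.
Limit = 1.

Final answer: 1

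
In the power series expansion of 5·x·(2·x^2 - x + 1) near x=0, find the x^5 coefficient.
Expand to order 5: 5·x·(2·x^2 - x + 1) = 10·x^3 - 5·x^2 + 5·x + O(x^6).
The coefficient of x^5 is 0.

Final answer: 0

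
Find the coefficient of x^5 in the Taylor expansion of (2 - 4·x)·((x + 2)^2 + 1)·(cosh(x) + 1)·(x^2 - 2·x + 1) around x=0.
Expand to order 5: (2 - 4·x)·((x + 2)^2 + 1)·(cosh(x) + 1)·(x^2 - 2·x + 1) = -10·x^5/3 - 19·x^4/12 + 8·x^3 + 45·x^2 - 64·x + 20 + O(x^6).
The coefficient of x^5 is -10/3.

Final answer: -10/3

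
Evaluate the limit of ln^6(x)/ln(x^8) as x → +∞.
This is an ∞/∞ indeterminate form as x → +∞.
Write ln(x^8) = 8·ln(x), reducing the quotient to ln^5(x)/8 → ∞.
Limit = ∞.

Final answer: ∞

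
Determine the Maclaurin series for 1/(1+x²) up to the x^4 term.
x^4 - x^2 + 1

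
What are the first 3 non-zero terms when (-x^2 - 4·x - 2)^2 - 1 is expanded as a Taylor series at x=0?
20·x^2 + 16·x + 3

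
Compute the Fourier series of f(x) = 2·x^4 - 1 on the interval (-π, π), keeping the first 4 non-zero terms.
(96 - 16·π^2)·cos(x) + (-6 + 4·π^2)·cos(2·x) + (32/27 - 16·π^2/9)·cos(3·x) - 1 + 2·π^4/5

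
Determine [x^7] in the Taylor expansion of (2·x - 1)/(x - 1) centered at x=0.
Expand to order 7: (2·x - 1)/(x - 1) = -x^7 - x^6 - x^5 - x^4 - x^3 - x^2 - x + 1 + O(x^8).
The coefficient of x^7 is -1.

Final answer: -1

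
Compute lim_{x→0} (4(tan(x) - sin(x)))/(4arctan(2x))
Both numerator and denominator → 0 as x → 0; this is a 0/0 indeterminate form.
Expand each to leading order near x = 0: numerator ~ 2·x^3, denominator ~ 8·x.
The limit of the ratio is 0.

Final answer: 0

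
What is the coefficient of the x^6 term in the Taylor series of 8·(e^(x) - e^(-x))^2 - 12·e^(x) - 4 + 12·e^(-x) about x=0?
64/45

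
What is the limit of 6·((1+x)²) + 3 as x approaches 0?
Direct substitution at x = 0 gives 9.

Final answer: 9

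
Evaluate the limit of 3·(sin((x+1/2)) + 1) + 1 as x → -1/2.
Direct substitution at x = -1/2 gives 4.

Final answer: 4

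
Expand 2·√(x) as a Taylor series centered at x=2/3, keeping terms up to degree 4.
2·√(6)/3 + √(6)·(x - 2/3)/2 - 3·√(6)·(x - 2/3)^2/16 + 9·√(6)·(x - 2/3)^3/64 - 135·√(6)·(x - 2/3)^4/1024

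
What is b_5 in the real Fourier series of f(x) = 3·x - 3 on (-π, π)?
b_5 = (1/π) ∫_{-π}^{π} f(x)·sin(5x) dx.
Evaluate the integral (use parity and integration by parts as needed): b_5 = 6/5.

Final answer: 6/5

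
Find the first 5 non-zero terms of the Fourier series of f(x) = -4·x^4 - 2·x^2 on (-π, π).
(-184 + 32·π^2)·cos(x) + (10 - 8·π^2)·cos(2·x) + (-40/27 + 32·π^2/9)·cos(3·x) + (1/4 - 2·π^2)·cos(4·x) - 4·π^4/5 - 2·π^2/3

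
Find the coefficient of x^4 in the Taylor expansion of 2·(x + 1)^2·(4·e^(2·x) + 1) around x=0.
Expand to order 4: 2·(x + 1)^2·(4·e^(2·x) + 1) = 128·x^4/3 + 176·x^3/3 + 58·x^2 + 36·x + 10 + O(x^5).
The coefficient of x^4 is 128/3.

Final answer: 128/3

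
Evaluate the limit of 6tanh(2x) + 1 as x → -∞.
Evaluate the dominant behaviour as x → -∞; each term tends to a finite value or vanishes.
Limit = -5.

Final answer: -5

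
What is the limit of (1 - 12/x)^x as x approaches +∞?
As x → +∞: this is the defining limit (1 - 12/x)^x → e^(-12).
Limit = e^(-12).

Final answer: e^(-12)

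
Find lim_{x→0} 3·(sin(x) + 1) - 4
Direct substitution at x = 0 gives -1.

Final answer: -1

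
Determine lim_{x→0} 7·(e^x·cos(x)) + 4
Direct substitution at x = 0 gives 11.

Final answer: 11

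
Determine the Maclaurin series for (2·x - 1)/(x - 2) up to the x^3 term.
-3·x^3/16 - 3·x^2/8 - 3·x/4 + 1/2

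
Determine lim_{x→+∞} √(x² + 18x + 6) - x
This is an ∞ − ∞ indeterminate form.
Multiply and divide by the conjugate √(x²+18x + 6) + x; the x² terms cancel, leaving (18x + 6)/(√(x²+18x + 6)+x) → 18/2 = 9.
Limit = 9.

Final answer: 9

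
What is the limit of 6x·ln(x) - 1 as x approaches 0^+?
The product is a 0·∞ indeterminate form at x → 0⁺.
Rewrite the product as 6·ln(x) / x^(-1) and apply L'Hôpital, or use the standard hierarchy x^(-1) ≫ |ln x| as x → 0⁺.
The indeterminate product → 0, so the limit = -1.

Final answer: -1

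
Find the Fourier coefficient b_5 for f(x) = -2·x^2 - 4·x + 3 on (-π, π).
b_5 = (1/π) ∫_{-π}^{π} f(x)·sin(5x) dx.
Evaluate the integral (use parity and integration by parts as needed): b_5 = -8/5.

Final answer: -8/5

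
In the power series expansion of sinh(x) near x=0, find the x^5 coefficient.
Expand to order 5: sinh(x) = x^5/120 + x^3/6 + x + O(x^6).
The coefficient of x^5 is 1/120.

Final answer: 1/120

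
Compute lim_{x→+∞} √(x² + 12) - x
This is an ∞ − ∞ indeterminate form.
Multiply and divide by the conjugate √(x²+12) + x; the x² terms cancel, leaving 12/(√(x²+12)+x) → 0.
Limit = 0.

Final answer: 0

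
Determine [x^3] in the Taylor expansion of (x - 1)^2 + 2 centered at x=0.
Expand to order 3: (x - 1)^2 + 2 = x^2 - 2·x + 3 + O(x^4).
The coefficient of x^3 is 0.

Final answer: 0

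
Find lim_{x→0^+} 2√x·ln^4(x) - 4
The product is a 0·∞ indeterminate form at x → 0⁺.
Rewrite the product as 2·ln^4(x) / x^(-1/2) and apply L'Hôpital, or use the standard hierarchy x^(-1/2) ≫ |ln x|^4 as x → 0⁺.
The indeterminate product → 0, so the limit = -4.

Final answer: -4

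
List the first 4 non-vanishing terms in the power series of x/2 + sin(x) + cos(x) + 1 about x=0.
-x^3/6 - x^2/2 + 3·x/2 + 2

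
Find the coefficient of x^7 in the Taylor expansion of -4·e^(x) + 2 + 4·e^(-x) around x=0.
Expand to order 7: -4·e^(x) + 2 + 4·e^(-x) = -x^7/630 - x^5/15 - 4·x^3/3 - 8·x + 2 + O(x^8).
The coefficient of x^7 is -1/630.

Final answer: -1/630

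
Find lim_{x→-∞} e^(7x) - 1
Evaluate the dominant behaviour as x → -∞; each term tends to a finite value or vanishes.
Limit = -1.

Final answer: -1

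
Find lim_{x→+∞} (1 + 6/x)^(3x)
As x → +∞: write (1 + 6/x)^(3x) = ((1 + 6/x)^x)^3 → (e^6)^3 = e^18.
Limit = e^(18).

Final answer: e^(18)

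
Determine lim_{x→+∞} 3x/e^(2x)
This is an ∞/∞ indeterminate form as x → +∞.
The exponential denominator e^(2x) dominates the polynomial numerator (e^x ≫ x as x → ∞), so the quotient → 0.
Limit = 0.

Final answer: 0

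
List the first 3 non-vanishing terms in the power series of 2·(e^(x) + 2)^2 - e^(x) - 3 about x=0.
15·x^2/2 + 11·x + 14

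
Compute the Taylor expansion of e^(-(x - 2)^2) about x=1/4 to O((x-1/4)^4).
e^(-49/16) + 7·e^(-49/16)·(x - 1/4)/2 + 41·e^(-49/16)·(x - 1/4)^2/8 + 175·e^(-49/16)·(x - 1/4)^3/48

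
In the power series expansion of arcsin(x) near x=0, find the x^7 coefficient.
Expand to order 7: arcsin(x) = 5·x^7/112 + 3·x^5/40 + x^3/6 + x + O(x^8).
The coefficient of x^7 is 5/112.

Final answer: 5/112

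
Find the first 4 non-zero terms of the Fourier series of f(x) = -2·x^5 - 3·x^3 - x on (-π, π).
(-446 - 4·π^4 + 74·π^2)·sin(x) + (-7·π^2 + 23/2 + 2·π^4)·sin(2·x) + (-4·π^4/3 - 106/81 + 26·π^2/27)·sin(3·x) + (13/32 + π^2/4 + π^4)·sin(4·x)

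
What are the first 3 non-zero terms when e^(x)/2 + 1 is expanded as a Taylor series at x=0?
x^2/4 + x/2 + 3/2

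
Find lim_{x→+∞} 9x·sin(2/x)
As x → +∞: let u = 2/x → 0⁺; then 9·x·sin(2/x) = 9·2·sin(u)/u → 9·2·1 = 18.
Limit = 18.

Final answer: 18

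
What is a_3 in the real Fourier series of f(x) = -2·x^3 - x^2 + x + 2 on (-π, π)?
a_3 = (1/π) ∫_{-π}^{π} f(x)·cos(3x) dx.
Evaluate the integral (use parity and integration by parts as needed): a_3 = 4/9.

Final answer: 4/9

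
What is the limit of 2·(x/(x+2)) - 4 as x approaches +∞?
Evaluate the dominant behaviour as x → +∞; each term tends to a finite value or vanishes.
Limit = -2.

Final answer: -2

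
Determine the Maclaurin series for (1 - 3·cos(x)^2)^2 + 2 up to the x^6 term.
-98·x^6/15 + 13·x^4 - 12·x^2 + 6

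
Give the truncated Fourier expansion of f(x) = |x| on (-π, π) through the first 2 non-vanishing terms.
-4·cos(x)/π + π/2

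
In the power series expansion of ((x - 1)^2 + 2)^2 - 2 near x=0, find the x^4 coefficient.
Expand to order 4: ((x - 1)^2 + 2)^2 - 2 = x^4 - 4·x^3 + 10·x^2 - 12·x + 7 + O(x^5).
The coefficient of x^4 is 1.

Final answer: 1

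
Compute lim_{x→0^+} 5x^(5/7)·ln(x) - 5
The product is a 0·∞ indeterminate form at x → 0⁺.
Rewrite the product as 5·ln(x) / x^(-5/7) and apply L'Hôpital, or use the standard hierarchy x^(-5/7) ≫ |ln x| as x → 0⁺.
The indeterminate product → 0, so the limit = -5.

Final answer: -5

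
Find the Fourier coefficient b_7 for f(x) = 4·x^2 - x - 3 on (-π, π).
b_7 = (1/π) ∫_{-π}^{π} f(x)·sin(7x) dx.
Evaluate the integral (use parity and integration by parts as needed): b_7 = -2/7.

Final answer: -2/7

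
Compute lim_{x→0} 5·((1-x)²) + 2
Direct substitution at x = 0 gives 7.

Final answer: 7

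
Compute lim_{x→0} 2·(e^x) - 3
Direct substitution at x = 0 gives -1.

Final answer: -1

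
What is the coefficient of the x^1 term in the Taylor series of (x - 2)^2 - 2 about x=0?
Expand to order 1: (x - 2)^2 - 2 = 2 - 4·x + O(x^2).
The coefficient of x^1 is -4.

Final answer: -4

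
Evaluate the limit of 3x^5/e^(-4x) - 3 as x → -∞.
The quotient is an ∞/∞ indeterminate form as x → -∞.
Compare growth rates of the dominant terms (exponentials ≫ polynomials ≫ logarithms), or apply L'Hôpital's rule; the quotient → 0.
Adding the constant: 0 - 3 = -3. Limit = -3.

Final answer: -3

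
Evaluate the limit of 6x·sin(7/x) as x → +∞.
As x → +∞: let u = 7/x → 0⁺; then 6·x·sin(7/x) = 6·7·sin(u)/u → 6·7·1 = 42.
Limit = 42.

Final answer: 42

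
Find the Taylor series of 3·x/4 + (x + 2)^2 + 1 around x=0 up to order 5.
x^2 + 19·x/4 + 5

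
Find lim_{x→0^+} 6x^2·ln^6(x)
This is a 0·∞ indeterminate form at x → 0⁺.
Rewrite the product as 6·ln^6(x) / x^(-2) and apply L'Hôpital, or use the standard hierarchy x^(-2) ≫ |ln x|^6 as x → 0⁺.
The indeterminate product → 0, so the limit = 0.

Final answer: 0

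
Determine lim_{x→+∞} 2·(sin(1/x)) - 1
Evaluate the dominant behaviour as x → +∞; each term tends to a finite value or vanishes.
Limit = -1.

Final answer: -1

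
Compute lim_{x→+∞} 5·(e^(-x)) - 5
Evaluate the dominant behaviour as x → +∞; each term tends to a finite value or vanishes.
Limit = -5.

Final answer: -5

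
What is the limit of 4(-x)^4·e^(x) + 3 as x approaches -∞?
The product is a 0·∞ indeterminate form at x → -∞.
Rewrite the product as 4(-x)^4 / e^(-x) (an ∞/∞ form) and apply L'Hôpital, or use the standard hierarchy e^(|x|) ≫ |(-x)^4| as x → -∞.
The indeterminate product → 0, so the limit = 3.

Final answer: 3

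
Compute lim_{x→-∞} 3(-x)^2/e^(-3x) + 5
The quotient is an ∞/∞ indeterminate form as x → -∞.
Compare growth rates of the dominant terms (exponentials ≫ polynomials ≫ logarithms), or apply L'Hôpital's rule; the quotient → 0.
Adding the constant: 0 + 5 = 5. Limit = 5.

Final answer: 5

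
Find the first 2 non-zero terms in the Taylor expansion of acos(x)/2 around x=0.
-x/2 + π/4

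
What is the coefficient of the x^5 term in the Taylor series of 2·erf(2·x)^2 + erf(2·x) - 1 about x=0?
Expand to order 5: 2·erf(2·x)^2 + erf(2·x) - 1 = 32·x^5/(5·√(π)) - 256·x^4/(3·π) - 16·x^3/(3·√(π)) + 32·x^2/π + 4·x/√(π) - 1 + O(x^6).
The coefficient of x^5 is 32/(5·√(π)).

Final answer: 32/(5·√(π))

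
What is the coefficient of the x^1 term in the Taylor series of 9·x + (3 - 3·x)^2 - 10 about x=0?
Expand to order 1: 9·x + (3 - 3·x)^2 - 10 = -9·x - 1 + O(x^2).
The coefficient of x^1 is -9.

Final answer: -9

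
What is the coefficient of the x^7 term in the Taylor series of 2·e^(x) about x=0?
Expand to order 7: 2·e^(x) = x^7/2520 + x^6/360 + x^5/60 + x^4/12 + x^3/3 + x^2 + 2·x + 2 + O(x^8).
The coefficient of x^7 is 1/2520.

Final answer: 1/2520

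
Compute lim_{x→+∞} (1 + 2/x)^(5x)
As x → +∞: write (1 + 2/x)^(5x) = ((1 + 2/x)^x)^5 → (e^2)^5 = e^10.
Limit = e^(10).

Final answer: e^(10)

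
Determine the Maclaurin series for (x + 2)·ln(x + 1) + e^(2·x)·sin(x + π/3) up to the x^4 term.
x^4·(1/3 - 7·√(3)/48) + x^3·(√(3)/6 + 13/12) + x^2·(1 + 3·√(3)/4) + x·(√(3) + 5/2) + √(3)/2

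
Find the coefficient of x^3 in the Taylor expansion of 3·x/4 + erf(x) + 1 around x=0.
Expand to order 3: 3·x/4 + erf(x) + 1 = -2·x^3/(3·√(π)) + x·(3/4 + 2/√(π)) + 1 + O(x^4).
The coefficient of x^3 is -2/(3·√(π)).

Final answer: -2/(3·√(π))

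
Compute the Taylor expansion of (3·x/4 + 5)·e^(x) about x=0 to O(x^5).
x^4/3 + 29·x^3/24 + 13·x^2/4 + 23·x/4 + 5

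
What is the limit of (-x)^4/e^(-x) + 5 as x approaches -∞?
The quotient is an ∞/∞ indeterminate form as x → -∞.
Compare growth rates of the dominant terms (exponentials ≫ polynomials ≫ logarithms), or apply L'Hôpital's rule; the quotient → 0.
Adding the constant: 0 + 5 = 5. Limit = 5.

Final answer: 5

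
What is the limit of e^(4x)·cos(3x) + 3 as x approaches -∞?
Evaluate the dominant behaviour as x → -∞; each term tends to a finite value or vanishes.
Limit = 3.

Final answer: 3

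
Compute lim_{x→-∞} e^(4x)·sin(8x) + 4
Evaluate the dominant behaviour as x → -∞; each term tends to a finite value or vanishes.
Limit = 4.

Final answer: 4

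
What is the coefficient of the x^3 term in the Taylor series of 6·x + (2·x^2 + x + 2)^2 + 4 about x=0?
Expand to order 3: 6·x + (2·x^2 + x + 2)^2 + 4 = 4·x^3 + 9·x^2 + 10·x + 8 + O(x^4).
The coefficient of x^3 is 4.

Final answer: 4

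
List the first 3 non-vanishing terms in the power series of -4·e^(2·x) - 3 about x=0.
-8·x^2 - 8·x - 7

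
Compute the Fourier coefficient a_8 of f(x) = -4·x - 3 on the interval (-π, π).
a_8 = (1/π) ∫_{-π}^{π} f(x)·cos(8x) dx.
Evaluate the integral (use parity and integration by parts as needed): a_8 = 0.

Final answer: 0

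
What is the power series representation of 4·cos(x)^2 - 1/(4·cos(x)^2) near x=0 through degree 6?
-49·x^6/180 + 7·x^4/6 - 17·x^2/4 + 15/4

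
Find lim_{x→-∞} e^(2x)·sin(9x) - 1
Evaluate the dominant behaviour as x → -∞; each term tends to a finite value or vanishes.
Limit = -1.

Final answer: -1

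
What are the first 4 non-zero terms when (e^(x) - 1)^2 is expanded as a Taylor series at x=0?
x^5/4 + 7·x^4/12 + x^3 + x^2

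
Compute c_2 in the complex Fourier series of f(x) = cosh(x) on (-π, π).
Compute the real Fourier coefficients first: a_2 = 2·sinh(π)/(5·π), b_2 = 0.
Then c_2 = (a_2 − i·b_2)/2 = sinh(π)/(5·π).

Final answer: sinh(π)/(5·π)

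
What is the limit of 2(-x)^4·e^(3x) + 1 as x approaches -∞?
The product is a 0·∞ indeterminate form at x → -∞.
Rewrite the product as 2(-x)^4 / e^(-3x) (an ∞/∞ form) and apply L'Hôpital, or use the standard hierarchy e^(3|x|) ≫ |(-x)^4| as x → -∞.
The indeterminate product → 0, so the limit = 1.

Final answer: 1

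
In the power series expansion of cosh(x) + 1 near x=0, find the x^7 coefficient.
Expand to order 7: cosh(x) + 1 = x^6/720 + x^4/24 + x^2/2 + 2 + O(x^8).
The coefficient of x^7 is 0.

Final answer: 0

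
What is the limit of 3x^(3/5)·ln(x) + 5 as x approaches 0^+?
The product is a 0·∞ indeterminate form at x → 0⁺.
Rewrite the product as 3·ln(x) / x^(-3/5) and apply L'Hôpital, or use the standard hierarchy x^(-3/5) ≫ |ln x| as x → 0⁺.
The indeterminate product → 0, so the limit = 5.

Final answer: 5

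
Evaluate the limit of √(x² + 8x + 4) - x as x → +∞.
This is an ∞ − ∞ indeterminate form.
Multiply and divide by the conjugate √(x²+8x + 4) + x; the x² terms cancel, leaving (8x + 4)/(√(x²+8x + 4)+x) → 8/2 = 4.
Limit = 4.

Final answer: 4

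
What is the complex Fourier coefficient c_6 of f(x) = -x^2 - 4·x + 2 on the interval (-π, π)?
Compute the real Fourier coefficients first: a_6 = -1/9, b_6 = 4/3.
Then c_6 = (a_6 − i·b_6)/2 = -1/18 - 2·i/3.

Final answer: -1/18 - 2·i/3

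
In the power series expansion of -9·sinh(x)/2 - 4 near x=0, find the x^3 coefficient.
Expand to order 3: -9·sinh(x)/2 - 4 = -3·x^3/4 - 9·x/2 - 4 + O(x^4).
The coefficient of x^3 is -3/4.

Final answer: -3/4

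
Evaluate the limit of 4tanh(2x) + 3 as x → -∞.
Evaluate the dominant behaviour as x → -∞; each term tends to a finite value or vanishes.
Limit = -1.

Final answer: -1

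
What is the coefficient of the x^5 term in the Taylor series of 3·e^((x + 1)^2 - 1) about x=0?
Expand to order 5: 3·e^((x + 1)^2 - 1) = 39·x^5/5 + 19·x^4/2 + 10·x^3 + 9·x^2 + 6·x + 3 + O(x^6).
The coefficient of x^5 is 39/5.

Final answer: 39/5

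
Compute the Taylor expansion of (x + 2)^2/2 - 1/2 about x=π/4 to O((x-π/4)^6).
π^2/32 + 3/2 + π/2 + (π/4 + 2)·(x - π/4) + (x - π/4)^2/2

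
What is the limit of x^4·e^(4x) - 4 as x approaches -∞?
The product is a 0·∞ indeterminate form at x → -∞.
Rewrite the product as x^4 / e^(-4x) (an ∞/∞ form) and apply L'Hôpital, or use the standard hierarchy e^(4|x|) ≫ |x^4| as x → -∞.
The indeterminate product → 0, so the limit = -4.

Final answer: -4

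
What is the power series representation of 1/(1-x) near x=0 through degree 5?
x^5 + x^4 + x^3 + x^2 + x + 1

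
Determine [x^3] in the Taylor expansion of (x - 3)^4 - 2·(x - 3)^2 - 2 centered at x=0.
Expand to order 3: (x - 3)^4 - 2·(x - 3)^2 - 2 = -12·x^3 + 52·x^2 - 96·x + 61 + O(x^4).
The coefficient of x^3 is -12.

Final answer: -12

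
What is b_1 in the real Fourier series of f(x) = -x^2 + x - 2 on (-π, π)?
b_1 = (1/π) ∫_{-π}^{π} f(x)·sin(1x) dx.
Evaluate the integral (use parity and integration by parts as needed): b_1 = 2.

Final answer: 2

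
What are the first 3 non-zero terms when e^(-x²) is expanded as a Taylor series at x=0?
x^4/2 - x^2 + 1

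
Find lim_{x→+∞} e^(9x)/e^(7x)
This is an ∞/∞ indeterminate form as x → +∞.
Rewrite e^(9x)/e^(7x) = e^((9−7)x) = e^(2x); the exponent coefficient is 2 > 0 so e^(2x) → ∞.
Limit = ∞.

Final answer: ∞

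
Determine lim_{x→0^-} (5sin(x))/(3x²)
Both numerator and denominator → 0 as x → 0^-; this is a 0/0 indeterminate form.
Expand each to leading order near x = 0: numerator ~ 5·x, denominator ~ 3·x^2.
The limit of the ratio is -∞.

Final answer: -∞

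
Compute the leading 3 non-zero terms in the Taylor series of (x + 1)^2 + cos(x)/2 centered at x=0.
3·x^2/4 + 2·x + 3/2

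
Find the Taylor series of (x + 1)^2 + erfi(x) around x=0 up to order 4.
2·x^3/(3·√(π)) + x^2 + x·(2/√(π) + 2) + 1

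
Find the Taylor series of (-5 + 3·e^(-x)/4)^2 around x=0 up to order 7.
-43·x^7/3360 + 19·x^6/480 - 7·x^5/80 + x^4/16 + x^3/2 - 21·x^2/8 + 51·x/8 + 289/16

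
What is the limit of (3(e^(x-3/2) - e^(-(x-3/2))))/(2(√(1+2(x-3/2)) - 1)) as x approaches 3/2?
Both numerator and denominator → 0 as x → 3/2; this is a 0/0 indeterminate form.
Expand each to leading order near x = 3/2: numerator ~ 6·(x - 3/2), denominator ~ 2·(x - 3/2).
The limit of the ratio is 3.

Final answer: 3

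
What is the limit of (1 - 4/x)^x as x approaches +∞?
As x → +∞: this is the defining limit (1 - 4/x)^x → e^(-4).
Limit = e^(-4).

Final answer: e^(-4)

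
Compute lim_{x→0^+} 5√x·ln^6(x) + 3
The product is a 0·∞ indeterminate form at x → 0⁺.
Rewrite the product as 5·ln^6(x) / x^(-1/2) and apply L'Hôpital, or use the standard hierarchy x^(-1/2) ≫ |ln x|^6 as x → 0⁺.
The indeterminate product → 0, so the limit = 3.

Final answer: 3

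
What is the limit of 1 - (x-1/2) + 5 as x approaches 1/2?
Direct substitution at x = 1/2 gives 6.

Final answer: 6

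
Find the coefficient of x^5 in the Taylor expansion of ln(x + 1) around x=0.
Expand to order 5: ln(x + 1) = x^5/5 - x^4/4 + x^3/3 - x^2/2 + x + O(x^6).
The coefficient of x^5 is 1/5.

Final answer: 1/5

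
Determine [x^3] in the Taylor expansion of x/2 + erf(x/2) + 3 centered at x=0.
Expand to order 3: x/2 + erf(x/2) + 3 = -x^3/(12·√(π)) + x·(1/2 + 1/√(π)) + 3 + O(x^4).
The coefficient of x^3 is -1/(12·√(π)).

Final answer: -1/(12·√(π))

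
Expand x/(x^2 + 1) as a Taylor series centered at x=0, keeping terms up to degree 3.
-x^3 + x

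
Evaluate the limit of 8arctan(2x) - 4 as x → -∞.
Evaluate the dominant behaviour as x → -∞; each term tends to a finite value or vanishes.
Limit = -4·π - 4.

Final answer: -4·π - 4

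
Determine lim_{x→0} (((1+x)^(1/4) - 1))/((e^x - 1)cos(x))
Both numerator and denominator → 0 as x → 0; this is a 0/0 indeterminate form.
Expand each to leading order near x = 0: numerator ~ x/4, denominator ~ x.
The limit of the ratio is 1/4.

Final answer: 1/4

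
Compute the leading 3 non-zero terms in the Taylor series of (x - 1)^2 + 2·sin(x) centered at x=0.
-x^3/3 + x^2 + 1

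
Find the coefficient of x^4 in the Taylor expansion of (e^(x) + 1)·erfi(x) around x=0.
Expand to order 4: (e^(x) + 1)·erfi(x) = x^4/√(π) + 7·x^3/(3·√(π)) + 2·x^2/√(π) + 4·x/√(π) + O(x^5).
The coefficient of x^4 is 1/√(π).

Final answer: 1/√(π)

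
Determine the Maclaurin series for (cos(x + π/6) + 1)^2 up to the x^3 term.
x^3·(√(3)/2 + 1)^2·(1/(6·(√(3)/2 + 1)) + √(3)/(4·(√(3)/2 + 1)^2)) + x^2·(√(3)/2 + 1)^2·(-√(3)/(2·(√(3)/2 + 1)) + 1/(4·(√(3)/2 + 1)^2)) + x·(-1 - √(3)/2) + (√(3)/2 + 1)^2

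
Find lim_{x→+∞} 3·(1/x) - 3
Evaluate the dominant behaviour as x → +∞; each term tends to a finite value or vanishes.
Limit = -3.

Final answer: -3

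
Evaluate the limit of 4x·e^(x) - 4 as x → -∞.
The product is a 0·∞ indeterminate form at x → -∞.
Rewrite the product as 4x / e^(-x) (an ∞/∞ form) and apply L'Hôpital, or use the standard hierarchy e^(|x|) ≫ |x| as x → -∞.
The indeterminate product → 0, so the limit = -4.

Final answer: -4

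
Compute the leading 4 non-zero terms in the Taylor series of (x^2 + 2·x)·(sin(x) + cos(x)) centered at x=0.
-x^5/12 - 5·x^4/6 + 3·x^2 + 2·x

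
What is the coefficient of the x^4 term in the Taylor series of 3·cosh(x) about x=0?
Expand to order 4: 3·cosh(x) = x^4/8 + 3·x^2/2 + 3 + O(x^5).
The coefficient of x^4 is 1/8.

Final answer: 1/8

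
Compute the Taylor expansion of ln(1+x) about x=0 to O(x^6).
x^5/5 - x^4/4 + x^3/3 - x^2/2 + x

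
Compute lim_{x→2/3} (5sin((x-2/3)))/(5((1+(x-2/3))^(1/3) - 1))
Both numerator and denominator → 0 as x → 2/3; this is a 0/0 indeterminate form.
Expand each to leading order near x = 2/3: numerator ~ 5·(x - 2/3), denominator ~ 5·(x - 2/3)/3.
The limit of the ratio is 3.

Final answer: 3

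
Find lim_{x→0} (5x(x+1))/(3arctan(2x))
Both numerator and denominator → 0 as x → 0; this is a 0/0 indeterminate form.
Expand each to leading order near x = 0: numerator ~ 5·x, denominator ~ 6·x.
The limit of the ratio is 5/6.

Final answer: 5/6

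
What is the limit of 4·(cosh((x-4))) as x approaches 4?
Direct substitution at x = 4 gives 4.

Final answer: 4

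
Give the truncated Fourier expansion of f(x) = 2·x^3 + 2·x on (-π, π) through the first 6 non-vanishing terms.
(-20 + 4·π^2)·sin(x) + (1 - 2·π^2)·sin(2·x) + (4/9 + 4·π^2/3)·sin(3·x) + (-π^2 - 5/8)·sin(4·x) + (76/125 + 4·π^2/5)·sin(5·x) + (-2·π^2/3 - 5/9)·sin(6·x)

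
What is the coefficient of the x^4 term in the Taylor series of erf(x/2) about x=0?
Expand to order 4: erf(x/2) = -x^3/(12·√(π)) + x/√(π) + O(x^5).
The coefficient of x^4 is 0.

Final answer: 0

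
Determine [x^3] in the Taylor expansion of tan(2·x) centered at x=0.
Expand to order 3: tan(2·x) = 8·x^3/3 + 2·x + O(x^4).
The coefficient of x^3 is 8/3.

Final answer: 8/3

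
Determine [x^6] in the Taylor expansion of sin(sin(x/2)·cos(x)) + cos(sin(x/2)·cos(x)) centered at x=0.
Expand to order 6: sin(sin(x/2)·cos(x)) + cos(sin(x/2)·cos(x)) = -2677·x^6/46080 + 21·x^5/320 + 53·x^4/384 - 7·x^3/24 - x^2/8 + x/2 + 1 + O(x^7).
The coefficient of x^6 is -2677/46080.

Final answer: -2677/46080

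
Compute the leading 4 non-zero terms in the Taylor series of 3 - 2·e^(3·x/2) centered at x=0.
-9·x^3/8 - 9·x^2/4 - 3·x + 1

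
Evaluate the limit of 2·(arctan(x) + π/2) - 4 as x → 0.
Direct substitution at x = 0 gives -4 + π.

Final answer: -4 + π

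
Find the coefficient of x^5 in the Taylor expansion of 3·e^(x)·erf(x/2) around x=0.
Expand to order 5: 3·e^(x)·erf(x/2) = 3·x^5/(160·√(π)) + x^4/(4·√(π)) + 5·x^3/(4·√(π)) + 3·x^2/√(π) + 3·x/√(π) + O(x^6).
The coefficient of x^5 is 3/(160·√(π)).

Final answer: 3/(160·√(π))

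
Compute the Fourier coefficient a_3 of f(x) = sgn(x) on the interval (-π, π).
a_3 = (1/π) ∫_{-π}^{π} f(x)·cos(3x) dx.
Evaluate the integral (use parity and integration by parts as needed): a_3 = 0.

Final answer: 0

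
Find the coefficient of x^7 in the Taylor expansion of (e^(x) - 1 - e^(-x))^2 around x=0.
Expand to order 7: (e^(x) - 1 - e^(-x))^2 = -x^7/1260 + 8·x^6/45 - x^5/30 + 4·x^4/3 - 2·x^3/3 + 4·x^2 - 4·x + 1 + O(x^8).
The coefficient of x^7 is -1/1260.

Final answer: -1/1260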